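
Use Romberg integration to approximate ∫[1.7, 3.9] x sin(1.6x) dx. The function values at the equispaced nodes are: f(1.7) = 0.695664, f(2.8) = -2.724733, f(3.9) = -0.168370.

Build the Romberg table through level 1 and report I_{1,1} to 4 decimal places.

I_{0,0} (trapezoid, 1 panel, h=2.2000): 0.580023
I_{1,0} (trapezoid, 2 panels, h=1.1000): -2.707195
I_{1,1} = -2.707195 + (-2.707195 − 0.580023)/3 = -3.802934

-3.8029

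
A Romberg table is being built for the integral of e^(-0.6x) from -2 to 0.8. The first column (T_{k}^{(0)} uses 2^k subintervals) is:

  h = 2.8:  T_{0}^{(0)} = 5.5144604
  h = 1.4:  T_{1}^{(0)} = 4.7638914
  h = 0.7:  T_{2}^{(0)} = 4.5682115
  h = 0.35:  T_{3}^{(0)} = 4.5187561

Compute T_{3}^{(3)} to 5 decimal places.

Richardson extrapolation on the trapezoidal column (denominator 4−1=3):
T_{1}^{(1)} = (4·4.7638914 − 5.5144604) / 3 = 4.5137017
T_{2}^{(1)} = 4.5682115 + (4.5682115 − 4.7638914)/3 = 4.5029849
T_{3}^{(1)} = 4.5187561 + (4.5187561 − 4.5682115)/3 = 4.5022710
T_{2}^{(2)} = 4.5029849 + (4.5029849 − 4.5137017)/15 = 4.5022704
T_{3}^{(2)} = 4.5022710 + (4.5022710 − 4.5029849)/15 = 4.5022234
T_{3}^{(3)} = (64·4.5022234 − 4.5022704) / 63 = 4.5022227

4.50222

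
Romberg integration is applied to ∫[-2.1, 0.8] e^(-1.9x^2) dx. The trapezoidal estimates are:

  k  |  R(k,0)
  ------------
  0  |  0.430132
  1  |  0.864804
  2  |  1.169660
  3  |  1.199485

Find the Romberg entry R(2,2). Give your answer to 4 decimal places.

1.2887

Richardson extrapolation on the trapezoidal column (denominator 4−1=3):
R(1,1) = 0.864804 + (0.864804 − 0.430132)/3 = 1.009695
R(2,1) = (4·1.169660 − 0.864804) / 3 = 1.271279
R(2,2) = 1.271279 + (1.271279 − 1.009695)/15 = 1.288718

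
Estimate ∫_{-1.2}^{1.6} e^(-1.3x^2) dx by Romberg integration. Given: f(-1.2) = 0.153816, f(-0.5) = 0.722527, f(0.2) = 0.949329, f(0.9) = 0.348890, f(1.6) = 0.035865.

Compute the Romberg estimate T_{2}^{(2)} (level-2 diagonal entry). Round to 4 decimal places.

1.4624

T_{0}^{(0)} (trapezoid, 1 panel, h=2.8000): 0.265553
T_{1}^{(0)} (trapezoid, 2 panels, h=1.4000): 1.461837
T_{2}^{(0)} (trapezoid, 4 panels, h=0.7000): 1.480911
T_{1}^{(1)} = 1.461837 + (1.461837 − 0.265553)/3 = 1.860598
T_{2}^{(1)} = 1.480911 + (1.480911 − 1.461837)/3 = 1.487269
T_{2}^{(2)} = 1.487269 + (1.487269 − 1.860598)/15 = 1.462380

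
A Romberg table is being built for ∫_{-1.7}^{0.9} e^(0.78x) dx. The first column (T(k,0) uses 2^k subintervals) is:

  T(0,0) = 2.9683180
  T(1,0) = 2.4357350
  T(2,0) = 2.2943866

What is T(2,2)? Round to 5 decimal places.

2.24654

Richardson extrapolation on the trapezoidal column (denominator 4−1=3):
T(1,1) = (4·2.4357350 − 2.9683180) / 3 = 2.2582073
T(2,1) = 2.2943866 + (2.2943866 − 2.4357350)/3 = 2.2472705
T(2,2) = 2.2472705 + (2.2472705 − 2.2582073)/15 = 2.2465414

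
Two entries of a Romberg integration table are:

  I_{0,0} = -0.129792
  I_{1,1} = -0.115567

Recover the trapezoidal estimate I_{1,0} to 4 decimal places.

From I_{1,1} = (4·I_{1,0} − I_{0,0})/3, solve for I_{1,0}:
4·I_{1,0} = 3·(-0.115567) + (-0.129792) = -0.476493
I_{1,0} = -0.119123

-0.1191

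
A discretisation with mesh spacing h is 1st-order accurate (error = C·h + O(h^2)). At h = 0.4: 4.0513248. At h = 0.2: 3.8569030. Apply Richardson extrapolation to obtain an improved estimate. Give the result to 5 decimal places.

The leading error scales as h; refining by a factor of 2 reduces it by 2^1 = 2.
Extrapolated value = (2·A(h/2) − A(h)) / (2 − 1)
= (2·3.8569030 − 4.0513248) / 1
= 3.6624812 / 1 = 3.6624812

3.66248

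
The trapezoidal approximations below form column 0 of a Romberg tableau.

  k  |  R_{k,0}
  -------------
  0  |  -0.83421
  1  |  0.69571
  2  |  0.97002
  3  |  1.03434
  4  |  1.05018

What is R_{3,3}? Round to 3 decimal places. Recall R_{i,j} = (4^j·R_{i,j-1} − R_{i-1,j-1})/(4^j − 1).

R_{1,1} = 0.69571 + (0.69571 − (-0.83421))/3 = 1.20568
R_{2,1} = (4·0.97002 − 0.69571) / 3 = 1.06146
R_{3,1} = (4·1.03434 − 0.97002) / 3 = 1.05578
R_{2,2} = (16·1.06146 − 1.20568) / 15 = 1.05185
R_{3,2} = (16·1.05578 − 1.06146) / 15 = 1.05540
R_{3,3} = (64·1.05540 − 1.05185) / 63 = 1.05546

1.055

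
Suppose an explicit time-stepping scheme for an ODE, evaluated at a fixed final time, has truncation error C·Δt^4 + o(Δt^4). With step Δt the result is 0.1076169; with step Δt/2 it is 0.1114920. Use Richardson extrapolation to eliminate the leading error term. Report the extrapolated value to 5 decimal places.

0.11175

Extrapolated value = (16·A(Δt/2) − A(Δt)) / (16 − 1)
= (16·0.1114920 − 0.1076169) / 15
= 1.6762551 / 15 = 0.1117503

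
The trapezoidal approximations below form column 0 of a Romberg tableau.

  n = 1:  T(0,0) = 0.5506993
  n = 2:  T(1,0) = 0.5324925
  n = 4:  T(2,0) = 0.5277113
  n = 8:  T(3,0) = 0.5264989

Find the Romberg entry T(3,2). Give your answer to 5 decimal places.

0.52609

Richardson extrapolation on the trapezoidal column (denominator 4−1=3):
T(2,1) = 0.5277113 + (0.5277113 − 0.5324925)/3 = 0.5261176
T(3,1) = (4·0.5264989 − 0.5277113) / 3 = 0.5260948
T(3,2) = 0.5260948 + (0.5260948 − 0.5261176)/15 = 0.5260933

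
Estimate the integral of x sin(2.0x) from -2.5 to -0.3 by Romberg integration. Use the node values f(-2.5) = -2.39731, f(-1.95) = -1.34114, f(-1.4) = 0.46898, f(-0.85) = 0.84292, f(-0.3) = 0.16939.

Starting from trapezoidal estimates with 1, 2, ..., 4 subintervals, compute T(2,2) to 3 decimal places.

-0.633

T(0,0) (trapezoid, 1 panel, h=2.2000): -2.45071
T(1,0) (trapezoid, 2 panels, h=1.1000): -0.70948
T(2,0) (trapezoid, 4 panels, h=0.5500): -0.62876
T(1,1) = -0.70948 + (-0.70948 − (-2.45071))/3 = -0.12907
T(2,1) = -0.62876 + (-0.62876 − (-0.70948))/3 = -0.60185
T(2,2) = -0.60185 + (-0.60185 − (-0.12907))/15 = -0.63337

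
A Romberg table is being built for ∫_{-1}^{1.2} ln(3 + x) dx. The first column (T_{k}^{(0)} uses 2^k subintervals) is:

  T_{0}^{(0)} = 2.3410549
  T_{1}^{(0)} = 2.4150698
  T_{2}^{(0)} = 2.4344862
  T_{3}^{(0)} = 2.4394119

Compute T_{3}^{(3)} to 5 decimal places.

Richardson extrapolation on the trapezoidal column (denominator 4−1=3):
T_{1}^{(1)} = 2.4150698 + (2.4150698 − 2.3410549)/3 = 2.4397414
T_{2}^{(1)} = 2.4344862 + (2.4344862 − 2.4150698)/3 = 2.4409583
T_{3}^{(1)} = (4·2.4394119 − 2.4344862) / 3 = 2.4410538
T_{2}^{(2)} = 2.4409583 + (2.4409583 − 2.4397414)/15 = 2.4410394
T_{3}^{(2)} = 2.4410538 + (2.4410538 − 2.4409583)/15 = 2.4410602
T_{3}^{(3)} = 2.4410602 + (2.4410602 − 2.4410394)/63 = 2.4410605

2.44106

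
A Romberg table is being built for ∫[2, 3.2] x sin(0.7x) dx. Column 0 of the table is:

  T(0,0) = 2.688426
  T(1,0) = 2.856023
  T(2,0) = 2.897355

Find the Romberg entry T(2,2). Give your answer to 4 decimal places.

2.9111

T(1,1) = 2.856023 + (2.856023 − 2.688426)/3 = 2.911889
T(2,1) = 2.897355 + (2.897355 − 2.856023)/3 = 2.911132
T(2,2) = (16·2.911132 − 2.911889) / 15 = 2.911082
(Column j=1 coincides with Simpson's rule on the same nodes.)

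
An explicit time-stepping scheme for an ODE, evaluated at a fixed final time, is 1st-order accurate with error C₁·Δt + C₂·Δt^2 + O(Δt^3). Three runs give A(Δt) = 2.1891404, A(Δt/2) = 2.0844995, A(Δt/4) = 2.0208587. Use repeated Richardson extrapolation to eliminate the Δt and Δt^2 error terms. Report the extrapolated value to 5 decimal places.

1.94967

First eliminate the Δt term (factor 2^1 = 2):
  B₁ = (2·2.0844995 − 2.1891404)/1 = 1.9798586
  B₂ = (2·2.0208587 − 2.0844995)/1 = 1.9572179
Then eliminate the Δt^2 term (factor 2^2 = 4):
  (4·1.9572179 − 1.9798586)/3 = 1.9496710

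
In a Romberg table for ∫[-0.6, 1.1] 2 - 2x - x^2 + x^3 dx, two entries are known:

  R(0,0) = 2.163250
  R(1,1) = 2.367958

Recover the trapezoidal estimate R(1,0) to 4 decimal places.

From R(1,1) = (4·R(1,0) − R(0,0))/3, solve for R(1,0):
4·R(1,0) = 3·2.367958 + 2.163250 = 9.267124
R(1,0) = 2.316781

2.3168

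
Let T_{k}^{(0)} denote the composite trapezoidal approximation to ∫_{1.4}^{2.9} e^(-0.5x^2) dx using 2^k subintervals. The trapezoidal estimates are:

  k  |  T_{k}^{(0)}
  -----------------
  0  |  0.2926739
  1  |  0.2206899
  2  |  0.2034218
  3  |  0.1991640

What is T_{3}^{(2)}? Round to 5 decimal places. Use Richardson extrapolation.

Richardson extrapolation on the trapezoidal column (denominator 4−1=3):
T_{2}^{(1)} = (4·0.2034218 − 0.2206899) / 3 = 0.1976658
T_{3}^{(1)} = (4·0.1991640 − 0.2034218) / 3 = 0.1977447
T_{3}^{(2)} = 0.1977447 + (0.1977447 − 0.1976658)/15 = 0.1977500
(Column j=1 coincides with Simpson's rule on the same nodes.)

0.19775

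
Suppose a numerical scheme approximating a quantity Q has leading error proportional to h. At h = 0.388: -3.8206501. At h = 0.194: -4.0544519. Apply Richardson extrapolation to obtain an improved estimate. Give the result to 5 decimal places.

-4.28825

The leading error scales as h; refining by a factor of 2 reduces it by 2^1 = 2.
Extrapolated value = (2·A(h/2) − A(h)) / (2 − 1)
= (2·(-4.0544519) − (-3.8206501)) / 1
= -4.2882537 / 1 = -4.2882537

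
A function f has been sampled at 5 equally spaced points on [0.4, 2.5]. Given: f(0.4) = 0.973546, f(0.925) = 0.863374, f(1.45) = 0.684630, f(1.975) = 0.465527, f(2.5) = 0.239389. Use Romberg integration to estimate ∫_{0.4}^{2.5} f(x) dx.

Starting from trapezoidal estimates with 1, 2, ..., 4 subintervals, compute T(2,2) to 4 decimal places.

T(0,0) (trapezoid, 1 panel, h=2.1000): 1.273582
T(1,0) (trapezoid, 2 panels, h=1.0500): 1.355652
T(2,0) (trapezoid, 4 panels, h=0.5250): 1.375499
T(1,1) = 1.355652 + (1.355652 − 1.273582)/3 = 1.383009
T(2,1) = 1.375499 + (1.375499 − 1.355652)/3 = 1.382115
T(2,2) = 1.382115 + (1.382115 − 1.383009)/15 = 1.382055

1.3821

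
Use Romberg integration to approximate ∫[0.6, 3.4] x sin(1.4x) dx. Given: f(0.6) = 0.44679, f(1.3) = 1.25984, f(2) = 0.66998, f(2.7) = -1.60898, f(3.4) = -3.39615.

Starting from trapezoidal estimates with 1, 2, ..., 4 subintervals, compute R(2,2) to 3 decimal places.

-0.740

R(0,0) (trapezoid, 1 panel, h=2.8000): -4.12910
R(1,0) (trapezoid, 2 panels, h=1.4000): -1.12658
R(2,0) (trapezoid, 4 panels, h=0.7000): -0.80769
R(1,1) = -1.12658 + (-1.12658 − (-4.12910))/3 = -0.12574
R(2,1) = -0.80769 + (-0.80769 − (-1.12658))/3 = -0.70139
R(2,2) = -0.70139 + (-0.70139 − (-0.12574))/15 = -0.73977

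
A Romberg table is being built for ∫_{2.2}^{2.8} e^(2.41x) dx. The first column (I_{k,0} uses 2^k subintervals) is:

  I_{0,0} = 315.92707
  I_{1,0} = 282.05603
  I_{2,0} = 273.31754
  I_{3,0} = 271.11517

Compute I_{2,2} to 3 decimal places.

270.381

Richardson extrapolation on the trapezoidal column (denominator 4−1=3):
I_{1,1} = 282.05603 + (282.05603 − 315.92707)/3 = 270.76568
I_{2,1} = (4·273.31754 − 282.05603) / 3 = 270.40471
I_{2,2} = 270.40471 + (270.40471 − 270.76568)/15 = 270.38065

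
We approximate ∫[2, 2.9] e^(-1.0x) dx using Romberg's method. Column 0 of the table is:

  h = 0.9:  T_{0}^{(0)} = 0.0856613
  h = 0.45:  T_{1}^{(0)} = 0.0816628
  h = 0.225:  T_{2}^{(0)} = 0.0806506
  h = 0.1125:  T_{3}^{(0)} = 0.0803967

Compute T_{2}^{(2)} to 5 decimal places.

T_{1}^{(1)} = 0.0816628 + (0.0816628 − 0.0856613)/3 = 0.0803300
T_{2}^{(1)} = 0.0806506 + (0.0806506 − 0.0816628)/3 = 0.0803132
T_{2}^{(2)} = (16·0.0803132 − 0.0803300) / 15 = 0.0803121

0.08031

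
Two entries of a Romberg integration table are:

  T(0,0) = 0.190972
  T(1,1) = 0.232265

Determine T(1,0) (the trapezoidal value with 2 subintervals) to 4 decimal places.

0.2219

From T(1,1) = (4·T(1,0) − T(0,0))/3, solve for T(1,0):
4·T(1,0) = 3·0.232265 + 0.190972 = 0.887767
T(1,0) = 0.221942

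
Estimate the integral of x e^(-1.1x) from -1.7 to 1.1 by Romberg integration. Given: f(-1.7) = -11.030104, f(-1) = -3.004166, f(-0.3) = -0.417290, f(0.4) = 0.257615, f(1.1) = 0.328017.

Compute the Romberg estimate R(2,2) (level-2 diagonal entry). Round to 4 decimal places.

-5.2208

R(0,0) (trapezoid, 1 panel, h=2.8000): -14.982922
R(1,0) (trapezoid, 2 panels, h=1.4000): -8.075667
R(2,0) (trapezoid, 4 panels, h=0.7000): -5.960419
R(1,1) = -8.075667 + (-8.075667 − (-14.982922))/3 = -5.773249
R(2,1) = -5.960419 + (-5.960419 − (-8.075667))/3 = -5.255336
R(2,2) = -5.255336 + (-5.255336 − (-5.773249))/15 = -5.220808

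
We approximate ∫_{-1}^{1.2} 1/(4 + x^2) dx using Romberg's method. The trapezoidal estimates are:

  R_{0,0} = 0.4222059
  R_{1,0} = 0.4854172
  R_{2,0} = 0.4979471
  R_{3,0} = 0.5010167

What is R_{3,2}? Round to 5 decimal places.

Richardson extrapolation on the trapezoidal column (denominator 4−1=3):
R_{2,1} = 0.4979471 + (0.4979471 − 0.4854172)/3 = 0.5021237
R_{3,1} = (4·0.5010167 − 0.4979471) / 3 = 0.5020399
R_{3,2} = 0.5020399 + (0.5020399 − 0.5021237)/15 = 0.5020343

0.50203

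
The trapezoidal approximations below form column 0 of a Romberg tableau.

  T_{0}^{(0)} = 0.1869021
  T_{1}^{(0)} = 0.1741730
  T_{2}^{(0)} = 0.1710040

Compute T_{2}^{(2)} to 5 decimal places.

0.16995

T_{1}^{(1)} = 0.1741730 + (0.1741730 − 0.1869021)/3 = 0.1699300
T_{2}^{(1)} = 0.1710040 + (0.1710040 − 0.1741730)/3 = 0.1699477
T_{2}^{(2)} = 0.1699477 + (0.1699477 − 0.1699300)/15 = 0.1699489
(Column j=1 coincides with Simpson's rule on the same nodes.)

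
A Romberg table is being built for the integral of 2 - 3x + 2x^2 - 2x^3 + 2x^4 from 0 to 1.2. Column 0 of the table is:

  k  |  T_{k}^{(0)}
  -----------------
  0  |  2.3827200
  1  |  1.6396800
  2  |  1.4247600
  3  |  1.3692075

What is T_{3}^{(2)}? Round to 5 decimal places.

1.35053

Richardson extrapolation on the trapezoidal column (denominator 4−1=3):
T_{2}^{(1)} = (4·1.4247600 − 1.6396800) / 3 = 1.3531200
T_{3}^{(1)} = 1.3692075 + (1.3692075 − 1.4247600)/3 = 1.3506900
T_{3}^{(2)} = (16·1.3506900 − 1.3531200) / 15 = 1.3505280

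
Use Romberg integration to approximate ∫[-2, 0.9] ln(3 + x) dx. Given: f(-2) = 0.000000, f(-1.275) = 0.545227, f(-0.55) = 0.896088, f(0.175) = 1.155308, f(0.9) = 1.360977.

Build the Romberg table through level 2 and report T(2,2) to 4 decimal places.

T(0,0) (trapezoid, 1 panel, h=2.9000): 1.973417
T(1,0) (trapezoid, 2 panels, h=1.4500): 2.286036
T(2,0) (trapezoid, 4 panels, h=0.7250): 2.375906
T(1,1) = 2.286036 + (2.286036 − 1.973417)/3 = 2.390242
T(2,1) = 2.375906 + (2.375906 − 2.286036)/3 = 2.405863
T(2,2) = 2.405863 + (2.405863 − 2.390242)/15 = 2.406904

2.4069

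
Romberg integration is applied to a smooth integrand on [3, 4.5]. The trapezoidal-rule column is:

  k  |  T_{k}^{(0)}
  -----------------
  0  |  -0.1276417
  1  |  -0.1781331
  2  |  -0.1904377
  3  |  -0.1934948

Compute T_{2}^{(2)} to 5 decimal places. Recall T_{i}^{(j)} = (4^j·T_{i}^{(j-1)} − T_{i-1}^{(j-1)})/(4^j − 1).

-0.19451

T_{1}^{(1)} = -0.1781331 + (-0.1781331 − (-0.1276417))/3 = -0.1949636
T_{2}^{(1)} = (4·(-0.1904377) − (-0.1781331)) / 3 = -0.1945392
T_{2}^{(2)} = (16·(-0.1945392) − (-0.1949636)) / 15 = -0.1945109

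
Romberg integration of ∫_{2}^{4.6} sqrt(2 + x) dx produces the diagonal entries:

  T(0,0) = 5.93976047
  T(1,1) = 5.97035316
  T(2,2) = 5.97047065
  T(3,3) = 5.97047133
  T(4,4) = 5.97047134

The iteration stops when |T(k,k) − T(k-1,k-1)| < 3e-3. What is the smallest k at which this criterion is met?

k = 2

|T(1,1) − T(0,0)| = 0.03059269 ≥ 3e-3
|T(2,2) − T(1,1)| = 0.00011749 < 3e-3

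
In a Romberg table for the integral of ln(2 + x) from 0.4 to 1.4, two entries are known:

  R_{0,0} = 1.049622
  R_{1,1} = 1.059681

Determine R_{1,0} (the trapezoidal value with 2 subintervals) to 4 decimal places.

From R_{1,1} = (4·R_{1,0} − R_{0,0})/3, solve for R_{1,0}:
4·R_{1,0} = 3·1.059681 + 1.049622 = 4.228665
R_{1,0} = 1.057166

1.0572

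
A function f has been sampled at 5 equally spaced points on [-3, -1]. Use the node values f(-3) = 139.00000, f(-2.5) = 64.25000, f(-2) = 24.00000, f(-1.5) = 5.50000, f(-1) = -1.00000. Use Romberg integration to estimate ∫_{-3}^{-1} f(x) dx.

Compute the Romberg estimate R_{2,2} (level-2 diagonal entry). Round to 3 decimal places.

R_{0,0} (trapezoid, 1 panel, h=2.0000): 138.00000
R_{1,0} (trapezoid, 2 panels, h=1.0000): 93.00000
R_{2,0} (trapezoid, 4 panels, h=0.5000): 81.37500
R_{1,1} = 93.00000 + (93.00000 − 138.00000)/3 = 78.00000
R_{2,1} = 81.37500 + (81.37500 − 93.00000)/3 = 77.50000
R_{2,2} = 77.50000 + (77.50000 − 78.00000)/15 = 77.46667

77.467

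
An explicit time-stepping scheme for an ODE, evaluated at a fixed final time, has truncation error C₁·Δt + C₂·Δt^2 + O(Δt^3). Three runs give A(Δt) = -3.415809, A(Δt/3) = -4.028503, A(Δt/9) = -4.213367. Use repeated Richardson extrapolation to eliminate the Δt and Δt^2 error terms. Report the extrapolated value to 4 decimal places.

First eliminate the Δt term (factor 3^1 = 3):
  B₁ = (3·(-4.028503) − (-3.415809))/2 = -4.334850
  B₂ = (3·(-4.213367) − (-4.028503))/2 = -4.305799
Then eliminate the Δt^2 term (factor 3^2 = 9):
  (9·(-4.305799) − (-4.334850))/8 = -4.302168

-4.3022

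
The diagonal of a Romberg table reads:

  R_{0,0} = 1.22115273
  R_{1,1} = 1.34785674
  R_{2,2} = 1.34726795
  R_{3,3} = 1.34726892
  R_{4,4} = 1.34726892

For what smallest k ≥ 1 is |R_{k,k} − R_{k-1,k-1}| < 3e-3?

k = 2

|R_{1,1} − R_{0,0}| = 0.12670401 ≥ 3e-3
|R_{2,2} − R_{1,1}| = 0.00058879 < 3e-3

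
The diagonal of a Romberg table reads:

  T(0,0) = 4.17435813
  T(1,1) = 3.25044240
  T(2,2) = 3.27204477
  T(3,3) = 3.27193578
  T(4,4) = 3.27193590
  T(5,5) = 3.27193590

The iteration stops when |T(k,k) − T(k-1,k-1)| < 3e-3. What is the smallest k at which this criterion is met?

k = 3

|T(1,1) − T(0,0)| = 0.92391573 ≥ 3e-3
|T(2,2) − T(1,1)| = 0.02160237 ≥ 3e-3
|T(3,3) − T(2,2)| = 0.00010899 < 3e-3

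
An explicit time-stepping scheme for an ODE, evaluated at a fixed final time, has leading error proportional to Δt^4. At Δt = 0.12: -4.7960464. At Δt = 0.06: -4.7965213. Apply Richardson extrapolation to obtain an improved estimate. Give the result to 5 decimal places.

The leading error scales as Δt^4; refining by a factor of 2 reduces it by 2^4 = 16.
Extrapolated value = (16·A(Δt/2) − A(Δt)) / (16 − 1)
= (16·(-4.7965213) − (-4.7960464)) / 15
= -71.9482944 / 15 = -4.7965530

-4.79655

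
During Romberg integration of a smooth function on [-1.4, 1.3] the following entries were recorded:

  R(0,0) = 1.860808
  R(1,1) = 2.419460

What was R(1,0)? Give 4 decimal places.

2.2798

From R(1,1) = (4·R(1,0) − R(0,0))/3, solve for R(1,0):
4·R(1,0) = 3·2.419460 + 1.860808 = 9.119188
R(1,0) = 2.279797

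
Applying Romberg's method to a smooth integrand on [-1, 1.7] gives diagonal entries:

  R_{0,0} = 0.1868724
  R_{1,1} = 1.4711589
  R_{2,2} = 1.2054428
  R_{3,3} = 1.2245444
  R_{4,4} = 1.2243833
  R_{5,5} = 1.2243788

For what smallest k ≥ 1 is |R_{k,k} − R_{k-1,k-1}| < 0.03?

k = 3

|R_{1,1} − R_{0,0}| = 1.2842865 ≥ 0.03
|R_{2,2} − R_{1,1}| = 0.2657161 ≥ 0.03
|R_{3,3} − R_{2,2}| = 0.0191016 < 0.03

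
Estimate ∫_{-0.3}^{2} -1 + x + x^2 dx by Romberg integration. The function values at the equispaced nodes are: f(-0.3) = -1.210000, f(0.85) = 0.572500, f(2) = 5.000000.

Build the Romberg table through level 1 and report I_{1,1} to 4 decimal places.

I_{0,0} (trapezoid, 1 panel, h=2.3000): 4.358500
I_{1,0} (trapezoid, 2 panels, h=1.1500): 2.837625
I_{1,1} = 2.837625 + (2.837625 − 4.358500)/3 = 2.330667

2.3307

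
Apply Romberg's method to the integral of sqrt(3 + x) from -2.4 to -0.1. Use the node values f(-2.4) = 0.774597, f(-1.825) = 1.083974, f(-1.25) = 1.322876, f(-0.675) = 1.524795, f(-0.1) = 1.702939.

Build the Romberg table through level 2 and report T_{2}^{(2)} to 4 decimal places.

T_{0}^{(0)} (trapezoid, 1 panel, h=2.3000): 2.849166
T_{1}^{(0)} (trapezoid, 2 panels, h=1.1500): 2.945891
T_{2}^{(0)} (trapezoid, 4 panels, h=0.5750): 2.972987
T_{1}^{(1)} = 2.945891 + (2.945891 − 2.849166)/3 = 2.978133
T_{2}^{(1)} = 2.972987 + (2.972987 − 2.945891)/3 = 2.982019
T_{2}^{(2)} = 2.982019 + (2.982019 − 2.978133)/15 = 2.982278

2.9823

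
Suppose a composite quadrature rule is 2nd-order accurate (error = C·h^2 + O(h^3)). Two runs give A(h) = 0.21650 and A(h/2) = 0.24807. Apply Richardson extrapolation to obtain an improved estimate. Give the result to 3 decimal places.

The leading error scales as h^2; refining by a factor of 2 reduces it by 2^2 = 4.
Extrapolated value = (4·A(h/2) − A(h)) / (4 − 1)
= (4·0.24807 − 0.21650) / 3
= 0.77578 / 3 = 0.25859

0.259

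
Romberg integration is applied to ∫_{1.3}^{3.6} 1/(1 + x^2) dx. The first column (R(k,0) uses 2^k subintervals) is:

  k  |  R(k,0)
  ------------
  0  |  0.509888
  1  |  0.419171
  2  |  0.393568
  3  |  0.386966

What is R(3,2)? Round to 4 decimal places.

Richardson extrapolation on the trapezoidal column (denominator 4−1=3):
R(2,1) = 0.393568 + (0.393568 − 0.419171)/3 = 0.385034
R(3,1) = 0.386966 + (0.386966 − 0.393568)/3 = 0.384765
R(3,2) = (16·0.384765 − 0.385034) / 15 = 0.384747

0.3847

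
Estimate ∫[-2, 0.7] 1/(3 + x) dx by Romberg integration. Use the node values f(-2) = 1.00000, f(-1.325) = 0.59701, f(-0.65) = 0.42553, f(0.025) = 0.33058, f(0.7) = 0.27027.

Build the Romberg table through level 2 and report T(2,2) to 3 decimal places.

T(0,0) (trapezoid, 1 panel, h=2.7000): 1.71486
T(1,0) (trapezoid, 2 panels, h=1.3500): 1.43190
T(2,0) (trapezoid, 4 panels, h=0.6750): 1.34207
T(1,1) = 1.43190 + (1.43190 − 1.71486)/3 = 1.33758
T(2,1) = 1.34207 + (1.34207 − 1.43190)/3 = 1.31213
T(2,2) = 1.31213 + (1.31213 − 1.33758)/15 = 1.31043

1.310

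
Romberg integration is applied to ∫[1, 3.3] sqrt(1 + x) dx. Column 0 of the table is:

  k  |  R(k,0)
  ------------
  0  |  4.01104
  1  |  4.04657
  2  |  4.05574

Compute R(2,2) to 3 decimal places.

Richardson extrapolation on the trapezoidal column (denominator 4−1=3):
R(1,1) = 4.04657 + (4.04657 − 4.01104)/3 = 4.05841
R(2,1) = 4.05574 + (4.05574 − 4.04657)/3 = 4.05880
R(2,2) = (16·4.05880 − 4.05841) / 15 = 4.05883

4.059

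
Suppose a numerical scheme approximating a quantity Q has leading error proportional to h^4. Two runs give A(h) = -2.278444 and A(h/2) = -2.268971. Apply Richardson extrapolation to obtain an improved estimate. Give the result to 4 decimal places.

-2.2683

The leading error scales as h^4; refining by a factor of 2 reduces it by 2^4 = 16.
Extrapolated value = (16·A(h/2) − A(h)) / (16 − 1)
= (16·(-2.268971) − (-2.278444)) / 15
= -34.025092 / 15 = -2.268339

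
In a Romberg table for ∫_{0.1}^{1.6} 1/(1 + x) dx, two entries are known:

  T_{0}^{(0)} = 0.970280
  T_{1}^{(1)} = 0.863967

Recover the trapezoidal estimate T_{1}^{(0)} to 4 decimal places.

From T_{1}^{(1)} = (4·T_{1}^{(0)} − T_{0}^{(0)})/3, solve for T_{1}^{(0)}:
4·T_{1}^{(0)} = 3·0.863967 + 0.970280 = 3.562181
T_{1}^{(0)} = 0.890545

0.8905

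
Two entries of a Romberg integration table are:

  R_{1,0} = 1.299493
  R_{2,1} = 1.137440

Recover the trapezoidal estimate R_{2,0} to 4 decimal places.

1.1780

From R_{2,1} = (4·R_{2,0} − R_{1,0})/3, solve for R_{2,0}:
4·R_{2,0} = 3·1.137440 + 1.299493 = 4.711813
R_{2,0} = 1.177953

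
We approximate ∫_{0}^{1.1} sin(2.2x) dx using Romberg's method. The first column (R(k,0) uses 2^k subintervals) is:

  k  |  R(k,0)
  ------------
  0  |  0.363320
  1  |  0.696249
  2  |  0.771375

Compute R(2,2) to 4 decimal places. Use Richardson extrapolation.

0.7957

R(1,1) = (4·0.696249 − 0.363320) / 3 = 0.807225
R(2,1) = 0.771375 + (0.771375 − 0.696249)/3 = 0.796417
R(2,2) = 0.796417 + (0.796417 − 0.807225)/15 = 0.795696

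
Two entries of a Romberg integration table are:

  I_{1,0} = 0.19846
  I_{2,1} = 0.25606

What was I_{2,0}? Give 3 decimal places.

0.242

From I_{2,1} = (4·I_{2,0} − I_{1,0})/3, solve for I_{2,0}:
4·I_{2,0} = 3·0.25606 + 0.19846 = 0.96664
I_{2,0} = 0.24166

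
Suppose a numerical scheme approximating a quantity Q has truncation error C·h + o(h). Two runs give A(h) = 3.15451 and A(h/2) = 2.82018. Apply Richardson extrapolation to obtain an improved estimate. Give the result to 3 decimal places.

2.486

The leading error scales as h; refining by a factor of 2 reduces it by 2^1 = 2.
Extrapolated value = (2·A(h/2) − A(h)) / (2 − 1)
= (2·2.82018 − 3.15451) / 1
= 2.48585 / 1 = 2.48585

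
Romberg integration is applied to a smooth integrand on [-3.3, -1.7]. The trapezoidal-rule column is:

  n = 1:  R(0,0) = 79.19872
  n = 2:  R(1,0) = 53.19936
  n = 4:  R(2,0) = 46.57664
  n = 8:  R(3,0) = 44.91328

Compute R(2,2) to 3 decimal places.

R(1,1) = 53.19936 + (53.19936 − 79.19872)/3 = 44.53291
R(2,1) = (4·46.57664 − 53.19936) / 3 = 44.36907
R(2,2) = (16·44.36907 − 44.53291) / 15 = 44.35815

44.358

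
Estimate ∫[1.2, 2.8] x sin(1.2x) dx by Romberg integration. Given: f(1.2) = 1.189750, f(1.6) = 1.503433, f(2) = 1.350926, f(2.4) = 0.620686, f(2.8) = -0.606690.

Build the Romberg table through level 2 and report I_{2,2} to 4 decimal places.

I_{0,0} (trapezoid, 1 panel, h=1.6000): 0.466448
I_{1,0} (trapezoid, 2 panels, h=0.8000): 1.313965
I_{2,0} (trapezoid, 4 panels, h=0.4000): 1.506630
I_{1,1} = 1.313965 + (1.313965 − 0.466448)/3 = 1.596471
I_{2,1} = 1.506630 + (1.506630 − 1.313965)/3 = 1.570852
I_{2,2} = 1.570852 + (1.570852 − 1.596471)/15 = 1.569144

1.5691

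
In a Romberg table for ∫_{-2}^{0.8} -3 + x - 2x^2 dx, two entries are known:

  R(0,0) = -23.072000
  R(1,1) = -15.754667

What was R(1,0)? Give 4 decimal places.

From R(1,1) = (4·R(1,0) − R(0,0))/3, solve for R(1,0):
4·R(1,0) = 3·(-15.754667) + (-23.072000) = -70.336001
R(1,0) = -17.584000

-17.5840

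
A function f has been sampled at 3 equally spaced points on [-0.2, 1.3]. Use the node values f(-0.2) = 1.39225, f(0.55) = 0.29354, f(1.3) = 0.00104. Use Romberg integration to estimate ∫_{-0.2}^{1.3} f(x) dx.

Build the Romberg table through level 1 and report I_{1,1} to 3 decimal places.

0.642

I_{0,0} (trapezoid, 1 panel, h=1.5000): 1.04497
I_{1,0} (trapezoid, 2 panels, h=0.7500): 0.74264
I_{1,1} = 0.74264 + (0.74264 − 1.04497)/3 = 0.64186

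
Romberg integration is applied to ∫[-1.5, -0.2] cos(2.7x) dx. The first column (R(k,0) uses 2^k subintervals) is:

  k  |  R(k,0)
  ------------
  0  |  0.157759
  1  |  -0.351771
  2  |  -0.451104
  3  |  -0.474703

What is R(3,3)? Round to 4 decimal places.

-0.4825

R(1,1) = (4·(-0.351771) − 0.157759) / 3 = -0.521614
R(2,1) = -0.451104 + (-0.451104 − (-0.351771))/3 = -0.484215
R(3,1) = -0.474703 + (-0.474703 − (-0.451104))/3 = -0.482569
R(2,2) = (16·(-0.484215) − (-0.521614)) / 15 = -0.481722
R(3,2) = -0.482569 + (-0.482569 − (-0.484215))/15 = -0.482459
R(3,3) = -0.482459 + (-0.482459 − (-0.481722))/63 = -0.482471
(Column j=1 coincides with Simpson's rule on the same nodes.)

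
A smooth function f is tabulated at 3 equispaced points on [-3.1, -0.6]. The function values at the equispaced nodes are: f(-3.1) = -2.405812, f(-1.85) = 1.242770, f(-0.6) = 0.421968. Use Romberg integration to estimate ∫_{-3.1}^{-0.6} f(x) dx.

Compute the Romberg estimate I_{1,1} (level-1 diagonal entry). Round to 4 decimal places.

1.2447

I_{0,0} (trapezoid, 1 panel, h=2.5000): -2.479805
I_{1,0} (trapezoid, 2 panels, h=1.2500): 0.313560
I_{1,1} = 0.313560 + (0.313560 − (-2.479805))/3 = 1.244682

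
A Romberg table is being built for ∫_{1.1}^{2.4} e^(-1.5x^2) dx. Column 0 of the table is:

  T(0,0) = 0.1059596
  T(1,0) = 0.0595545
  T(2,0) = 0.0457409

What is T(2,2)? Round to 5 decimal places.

Richardson extrapolation on the trapezoidal column (denominator 4−1=3):
T(1,1) = (4·0.0595545 − 0.1059596) / 3 = 0.0440861
T(2,1) = 0.0457409 + (0.0457409 − 0.0595545)/3 = 0.0411364
T(2,2) = 0.0411364 + (0.0411364 − 0.0440861)/15 = 0.0409398

0.04094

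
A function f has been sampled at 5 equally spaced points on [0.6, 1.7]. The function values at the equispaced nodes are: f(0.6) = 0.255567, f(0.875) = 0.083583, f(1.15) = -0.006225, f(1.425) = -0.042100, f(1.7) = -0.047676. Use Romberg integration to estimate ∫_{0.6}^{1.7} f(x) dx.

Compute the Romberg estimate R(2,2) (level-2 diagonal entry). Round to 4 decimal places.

0.0331

R(0,0) (trapezoid, 1 panel, h=1.1000): 0.114340
R(1,0) (trapezoid, 2 panels, h=0.5500): 0.053746
R(2,0) (trapezoid, 4 panels, h=0.2750): 0.038281
R(1,1) = 0.053746 + (0.053746 − 0.114340)/3 = 0.033548
R(2,1) = 0.038281 + (0.038281 − 0.053746)/3 = 0.033126
R(2,2) = 0.033126 + (0.033126 − 0.033548)/15 = 0.033098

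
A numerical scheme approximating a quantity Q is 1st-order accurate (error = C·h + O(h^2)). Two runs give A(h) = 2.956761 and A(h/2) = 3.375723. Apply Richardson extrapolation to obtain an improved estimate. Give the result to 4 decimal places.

3.7947

Extrapolated value = (2·A(h/2) − A(h)) / (2 − 1)
= (2·3.375723 − 2.956761) / 1
= 3.794685 / 1 = 3.794685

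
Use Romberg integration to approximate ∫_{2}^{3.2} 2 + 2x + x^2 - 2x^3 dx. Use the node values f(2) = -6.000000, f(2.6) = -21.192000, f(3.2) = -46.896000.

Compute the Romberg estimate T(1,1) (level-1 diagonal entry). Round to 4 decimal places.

-27.5328

T(0,0) (trapezoid, 1 panel, h=1.2000): -31.737600
T(1,0) (trapezoid, 2 panels, h=0.6000): -28.584000
T(1,1) = -28.584000 + (-28.584000 − (-31.737600))/3 = -27.532800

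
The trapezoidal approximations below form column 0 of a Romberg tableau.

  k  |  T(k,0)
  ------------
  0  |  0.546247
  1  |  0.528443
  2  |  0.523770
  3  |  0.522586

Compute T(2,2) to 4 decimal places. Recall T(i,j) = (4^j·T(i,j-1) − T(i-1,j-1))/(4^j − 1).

0.5222

Richardson extrapolation on the trapezoidal column (denominator 4−1=3):
T(1,1) = 0.528443 + (0.528443 − 0.546247)/3 = 0.522508
T(2,1) = 0.523770 + (0.523770 − 0.528443)/3 = 0.522212
T(2,2) = (16·0.522212 − 0.522508) / 15 = 0.522192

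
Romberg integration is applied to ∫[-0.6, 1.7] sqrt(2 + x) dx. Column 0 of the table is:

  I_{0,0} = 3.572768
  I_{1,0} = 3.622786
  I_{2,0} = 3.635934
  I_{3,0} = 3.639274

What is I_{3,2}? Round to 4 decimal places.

I_{2,1} = 3.635934 + (3.635934 − 3.622786)/3 = 3.640317
I_{3,1} = 3.639274 + (3.639274 − 3.635934)/3 = 3.640387
I_{3,2} = (16·3.640387 − 3.640317) / 15 = 3.640392

3.6404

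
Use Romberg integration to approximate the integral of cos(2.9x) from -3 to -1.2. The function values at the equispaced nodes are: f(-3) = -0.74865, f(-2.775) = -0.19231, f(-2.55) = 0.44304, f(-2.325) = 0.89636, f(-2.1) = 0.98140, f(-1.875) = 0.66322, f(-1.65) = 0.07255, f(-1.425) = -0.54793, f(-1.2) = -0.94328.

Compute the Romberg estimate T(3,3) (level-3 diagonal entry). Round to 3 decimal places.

0.343

T(0,0) (trapezoid, 1 panel, h=1.8000): -1.52274
T(1,0) (trapezoid, 2 panels, h=0.9000): 0.12189
T(2,0) (trapezoid, 4 panels, h=0.4500): 0.29296
T(3,0) (trapezoid, 8 panels, h=0.2250): 0.33083
T(1,1) = 0.12189 + (0.12189 − (-1.52274))/3 = 0.67010
T(2,1) = 0.29296 + (0.29296 − 0.12189)/3 = 0.34998
T(3,1) = 0.33083 + (0.33083 − 0.29296)/3 = 0.34345
T(2,2) = 0.34998 + (0.34998 − 0.67010)/15 = 0.32864
T(3,2) = 0.34345 + (0.34345 − 0.34998)/15 = 0.34301
T(3,3) = 0.34301 + (0.34301 − 0.32864)/63 = 0.34324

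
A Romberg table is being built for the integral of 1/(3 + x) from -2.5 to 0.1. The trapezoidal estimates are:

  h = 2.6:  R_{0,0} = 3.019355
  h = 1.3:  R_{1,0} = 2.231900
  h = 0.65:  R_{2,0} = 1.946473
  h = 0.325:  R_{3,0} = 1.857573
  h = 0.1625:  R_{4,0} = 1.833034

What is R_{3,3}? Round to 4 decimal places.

Richardson extrapolation on the trapezoidal column (denominator 4−1=3):
R_{1,1} = (4·2.231900 − 3.019355) / 3 = 1.969415
R_{2,1} = 1.946473 + (1.946473 − 2.231900)/3 = 1.851331
R_{3,1} = 1.857573 + (1.857573 − 1.946473)/3 = 1.827940
R_{2,2} = 1.851331 + (1.851331 − 1.969415)/15 = 1.843459
R_{3,2} = (16·1.827940 − 1.851331) / 15 = 1.826381
R_{3,3} = 1.826381 + (1.826381 − 1.843459)/63 = 1.826110

1.8261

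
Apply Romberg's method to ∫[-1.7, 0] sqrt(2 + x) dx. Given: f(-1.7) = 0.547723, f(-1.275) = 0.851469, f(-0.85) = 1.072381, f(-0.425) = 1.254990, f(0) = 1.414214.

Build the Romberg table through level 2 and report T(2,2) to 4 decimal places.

T(0,0) (trapezoid, 1 panel, h=1.7000): 1.667646
T(1,0) (trapezoid, 2 panels, h=0.8500): 1.745347
T(2,0) (trapezoid, 4 panels, h=0.4250): 1.767919
T(1,1) = 1.745347 + (1.745347 − 1.667646)/3 = 1.771247
T(2,1) = 1.767919 + (1.767919 − 1.745347)/3 = 1.775443
T(2,2) = 1.775443 + (1.775443 − 1.771247)/15 = 1.775723

1.7757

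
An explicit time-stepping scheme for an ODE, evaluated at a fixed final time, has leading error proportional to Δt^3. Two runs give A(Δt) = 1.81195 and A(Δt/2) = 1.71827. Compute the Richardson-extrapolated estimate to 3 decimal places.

1.705

Extrapolated value = (8·A(Δt/2) − A(Δt)) / (8 − 1)
= (8·1.71827 − 1.81195) / 7
= 11.93421 / 7 = 1.70489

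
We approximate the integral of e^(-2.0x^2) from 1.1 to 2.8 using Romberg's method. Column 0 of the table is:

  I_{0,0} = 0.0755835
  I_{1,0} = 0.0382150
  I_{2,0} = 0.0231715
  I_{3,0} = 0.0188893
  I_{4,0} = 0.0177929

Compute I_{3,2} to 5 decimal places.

0.01742

I_{2,1} = 0.0231715 + (0.0231715 − 0.0382150)/3 = 0.0181570
I_{3,1} = (4·0.0188893 − 0.0231715) / 3 = 0.0174619
I_{3,2} = 0.0174619 + (0.0174619 − 0.0181570)/15 = 0.0174156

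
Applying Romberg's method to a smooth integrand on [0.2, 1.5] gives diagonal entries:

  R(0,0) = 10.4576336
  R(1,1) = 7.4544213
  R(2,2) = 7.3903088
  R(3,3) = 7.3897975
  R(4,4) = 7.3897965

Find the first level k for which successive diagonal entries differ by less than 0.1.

|R(1,1) − R(0,0)| = 3.0032123 ≥ 0.1
|R(2,2) − R(1,1)| = 0.0641125 < 0.1

k = 2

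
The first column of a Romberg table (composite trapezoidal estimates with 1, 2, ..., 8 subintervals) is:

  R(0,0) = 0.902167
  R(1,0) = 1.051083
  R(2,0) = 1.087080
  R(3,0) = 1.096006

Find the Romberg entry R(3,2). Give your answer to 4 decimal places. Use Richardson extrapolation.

1.0990

R(2,1) = (4·1.087080 − 1.051083) / 3 = 1.099079
R(3,1) = (4·1.096006 − 1.087080) / 3 = 1.098981
R(3,2) = (16·1.098981 − 1.099079) / 15 = 1.098974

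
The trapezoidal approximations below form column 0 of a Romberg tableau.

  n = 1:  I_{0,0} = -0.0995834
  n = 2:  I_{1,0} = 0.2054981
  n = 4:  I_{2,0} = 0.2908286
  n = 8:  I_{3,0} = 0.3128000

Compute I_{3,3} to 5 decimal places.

I_{1,1} = (4·0.2054981 − (-0.0995834)) / 3 = 0.3071919
I_{2,1} = 0.2908286 + (0.2908286 − 0.2054981)/3 = 0.3192721
I_{3,1} = (4·0.3128000 − 0.2908286) / 3 = 0.3201238
I_{2,2} = (16·0.3192721 − 0.3071919) / 15 = 0.3200774
I_{3,2} = 0.3201238 + (0.3201238 − 0.3192721)/15 = 0.3201806
I_{3,3} = 0.3201806 + (0.3201806 − 0.3200774)/63 = 0.3201822
(Column j=1 coincides with Simpson's rule on the same nodes.)

0.32018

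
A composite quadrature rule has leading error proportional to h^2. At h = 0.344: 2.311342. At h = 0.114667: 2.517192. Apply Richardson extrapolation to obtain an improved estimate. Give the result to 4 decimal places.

The leading error scales as h^2; refining by a factor of 3 reduces it by 3^2 = 9.
Extrapolated value = (9·A(h/3) − A(h)) / (9 − 1)
= (9·2.517192 − 2.311342) / 8
= 20.343386 / 8 = 2.542923

2.5429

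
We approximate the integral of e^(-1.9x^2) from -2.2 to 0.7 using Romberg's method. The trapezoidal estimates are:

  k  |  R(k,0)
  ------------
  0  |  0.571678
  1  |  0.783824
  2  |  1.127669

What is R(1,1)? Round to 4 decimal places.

0.8545

R(1,1) = 0.783824 + (0.783824 − 0.571678)/3 = 0.854539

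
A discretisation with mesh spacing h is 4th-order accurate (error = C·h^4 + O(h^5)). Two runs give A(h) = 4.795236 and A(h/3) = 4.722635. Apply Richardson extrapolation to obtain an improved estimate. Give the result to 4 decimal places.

The leading error scales as h^4; refining by a factor of 3 reduces it by 3^4 = 81.
Extrapolated value = (81·A(h/3) − A(h)) / (81 − 1)
= (81·4.722635 − 4.795236) / 80
= 377.738199 / 80 = 4.721727

4.7217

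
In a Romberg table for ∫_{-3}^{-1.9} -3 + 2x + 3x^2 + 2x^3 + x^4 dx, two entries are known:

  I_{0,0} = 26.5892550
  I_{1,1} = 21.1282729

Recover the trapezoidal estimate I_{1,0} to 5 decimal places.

22.49352

From I_{1,1} = (4·I_{1,0} − I_{0,0})/3, solve for I_{1,0}:
4·I_{1,0} = 3·21.1282729 + 26.5892550 = 89.9740737
I_{1,0} = 22.4935184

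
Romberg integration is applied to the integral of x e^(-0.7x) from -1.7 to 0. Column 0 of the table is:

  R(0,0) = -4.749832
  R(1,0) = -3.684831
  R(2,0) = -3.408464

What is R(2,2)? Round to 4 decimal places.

R(1,1) = -3.684831 + (-3.684831 − (-4.749832))/3 = -3.329831
R(2,1) = -3.408464 + (-3.408464 − (-3.684831))/3 = -3.316342
R(2,2) = (16·(-3.316342) − (-3.329831)) / 15 = -3.315443

-3.3154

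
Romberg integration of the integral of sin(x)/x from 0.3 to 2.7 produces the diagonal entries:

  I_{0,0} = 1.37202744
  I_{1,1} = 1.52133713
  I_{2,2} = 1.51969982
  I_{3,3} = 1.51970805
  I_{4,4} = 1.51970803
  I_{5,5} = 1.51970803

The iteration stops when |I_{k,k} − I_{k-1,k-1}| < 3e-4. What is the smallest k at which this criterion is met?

|I_{1,1} − I_{0,0}| = 0.14930969 ≥ 3e-4
|I_{2,2} − I_{1,1}| = 0.00163731 ≥ 3e-4
|I_{3,3} − I_{2,2}| = 0.00000823 < 3e-4

k = 3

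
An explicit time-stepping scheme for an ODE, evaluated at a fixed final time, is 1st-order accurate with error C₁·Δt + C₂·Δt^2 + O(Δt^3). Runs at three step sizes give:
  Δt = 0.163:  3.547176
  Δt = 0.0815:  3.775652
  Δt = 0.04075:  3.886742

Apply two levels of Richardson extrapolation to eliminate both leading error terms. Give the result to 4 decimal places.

3.9957

First eliminate the Δt term (factor 2^1 = 2):
  B₁ = (2·3.775652 − 3.547176)/1 = 4.004128
  B₂ = (2·3.886742 − 3.775652)/1 = 3.997832
Then eliminate the Δt^2 term (factor 2^2 = 4):
  (4·3.997832 − 4.004128)/3 = 3.995733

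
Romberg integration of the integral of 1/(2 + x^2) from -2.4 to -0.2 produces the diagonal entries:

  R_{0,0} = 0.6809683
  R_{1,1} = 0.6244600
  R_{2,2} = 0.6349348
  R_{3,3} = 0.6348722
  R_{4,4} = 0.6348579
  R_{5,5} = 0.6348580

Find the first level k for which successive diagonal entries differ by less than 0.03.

|R_{1,1} − R_{0,0}| = 0.0565083 ≥ 0.03
|R_{2,2} − R_{1,1}| = 0.0104748 < 0.03

k = 2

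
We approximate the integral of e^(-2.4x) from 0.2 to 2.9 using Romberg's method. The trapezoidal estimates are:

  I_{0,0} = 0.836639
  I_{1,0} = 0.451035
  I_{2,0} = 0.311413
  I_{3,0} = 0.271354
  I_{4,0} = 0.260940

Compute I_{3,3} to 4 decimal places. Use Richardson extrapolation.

0.2575

Richardson extrapolation on the trapezoidal column (denominator 4−1=3):
I_{1,1} = 0.451035 + (0.451035 − 0.836639)/3 = 0.322500
I_{2,1} = (4·0.311413 − 0.451035) / 3 = 0.264872
I_{3,1} = (4·0.271354 − 0.311413) / 3 = 0.258001
I_{2,2} = 0.264872 + (0.264872 − 0.322500)/15 = 0.261030
I_{3,2} = 0.258001 + (0.258001 − 0.264872)/15 = 0.257543
I_{3,3} = 0.257543 + (0.257543 − 0.261030)/63 = 0.257488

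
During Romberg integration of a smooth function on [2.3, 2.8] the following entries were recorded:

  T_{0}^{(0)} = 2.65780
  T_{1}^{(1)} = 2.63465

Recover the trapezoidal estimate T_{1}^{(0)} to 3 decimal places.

2.640

From T_{1}^{(1)} = (4·T_{1}^{(0)} − T_{0}^{(0)})/3, solve for T_{1}^{(0)}:
4·T_{1}^{(0)} = 3·2.63465 + 2.65780 = 10.56175
T_{1}^{(0)} = 2.64044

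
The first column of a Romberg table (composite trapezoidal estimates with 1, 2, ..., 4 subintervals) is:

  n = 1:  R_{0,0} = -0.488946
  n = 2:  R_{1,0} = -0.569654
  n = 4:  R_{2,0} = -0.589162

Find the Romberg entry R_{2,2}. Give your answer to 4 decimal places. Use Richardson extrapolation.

-0.5956

Richardson extrapolation on the trapezoidal column (denominator 4−1=3):
R_{1,1} = (4·(-0.569654) − (-0.488946)) / 3 = -0.596557
R_{2,1} = -0.589162 + (-0.589162 − (-0.569654))/3 = -0.595665
R_{2,2} = -0.595665 + (-0.595665 − (-0.596557))/15 = -0.595606
(Column j=1 coincides with Simpson's rule on the same nodes.)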